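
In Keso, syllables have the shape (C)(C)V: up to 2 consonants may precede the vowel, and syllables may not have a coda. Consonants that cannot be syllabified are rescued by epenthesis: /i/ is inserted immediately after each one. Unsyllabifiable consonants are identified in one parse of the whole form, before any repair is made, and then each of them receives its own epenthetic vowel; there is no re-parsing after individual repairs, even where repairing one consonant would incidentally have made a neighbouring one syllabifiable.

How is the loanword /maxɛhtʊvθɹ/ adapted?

maxɛhtʊviθiɹi

Under (C)(C)V, the unsyllabifiable consonants are /v/, /θ/, /ɹ/ (no codas are permitted; onsets may contain at most 2 consonants).
Each unlicensed consonant becomes the onset of a new syllable: /v/ → /vi/, /θ/ → /θi/, /ɹ/ → /ɹi/.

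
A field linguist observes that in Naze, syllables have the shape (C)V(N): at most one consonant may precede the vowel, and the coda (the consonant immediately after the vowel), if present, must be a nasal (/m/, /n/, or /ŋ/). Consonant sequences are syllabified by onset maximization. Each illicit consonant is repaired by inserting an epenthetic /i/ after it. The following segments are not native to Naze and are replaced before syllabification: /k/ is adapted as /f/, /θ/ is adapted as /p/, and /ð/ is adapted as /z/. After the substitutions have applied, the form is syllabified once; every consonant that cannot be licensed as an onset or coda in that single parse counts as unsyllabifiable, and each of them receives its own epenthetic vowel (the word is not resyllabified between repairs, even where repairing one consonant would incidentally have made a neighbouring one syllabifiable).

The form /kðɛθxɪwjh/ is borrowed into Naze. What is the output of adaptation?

Substitution: /k/ → /f/, /ð/ → /z/, /θ/ → /p/, giving /fzɛpxɪwjh/.
The consonants /f/, /p/, /w/, /j/, /h/ cannot be parsed into a legal (C)V(N) syllable (only a nasal (/m/, /n/, or /ŋ/) is licensed in coda position; onsets are limited to one consonant).
Each unlicensed consonant becomes the onset of a new syllable: /f/ → /fi/, /p/ → /pi/, /w/ → /wi/, /j/ → /ji/, /h/ → /hi/.

fizɛpixɪwijihi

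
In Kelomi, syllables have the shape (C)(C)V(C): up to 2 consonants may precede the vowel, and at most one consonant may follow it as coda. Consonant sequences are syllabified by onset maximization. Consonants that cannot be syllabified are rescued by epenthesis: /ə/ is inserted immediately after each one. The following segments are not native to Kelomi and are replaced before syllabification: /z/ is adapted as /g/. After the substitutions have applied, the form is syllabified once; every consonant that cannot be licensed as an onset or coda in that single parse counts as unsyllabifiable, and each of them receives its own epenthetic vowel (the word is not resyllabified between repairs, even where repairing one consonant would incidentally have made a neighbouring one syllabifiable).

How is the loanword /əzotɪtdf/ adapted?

Substitution: /z/ → /g/, giving /əgotɪtdf/.
Syllabifying with onset maximization leaves /d/, /f/ stranded (at most one coda consonant is licensed; onsets may contain at most 2 consonants).
Inserting the epenthetic vowel yields /d/ → /də/, /f/ → /fə/.

əgotɪtdəfə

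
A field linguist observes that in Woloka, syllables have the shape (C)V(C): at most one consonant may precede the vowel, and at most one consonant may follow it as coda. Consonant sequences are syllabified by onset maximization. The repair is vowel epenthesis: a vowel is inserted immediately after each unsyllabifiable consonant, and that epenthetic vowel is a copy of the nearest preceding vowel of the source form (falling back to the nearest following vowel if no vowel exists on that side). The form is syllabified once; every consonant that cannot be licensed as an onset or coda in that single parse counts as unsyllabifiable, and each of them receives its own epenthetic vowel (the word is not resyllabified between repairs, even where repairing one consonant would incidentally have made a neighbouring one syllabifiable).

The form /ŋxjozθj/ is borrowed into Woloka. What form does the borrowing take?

Syllabifying with onset maximization leaves /ŋ/, /x/, /θ/, /j/ stranded (at most one coda consonant is licensed; onsets are limited to one consonant).
Inserting the epenthetic vowel yields /ŋ/ → /ŋo/, /x/ → /xo/, /θ/ → /θo/, /j/ → /jo/.

ŋoxojozθojo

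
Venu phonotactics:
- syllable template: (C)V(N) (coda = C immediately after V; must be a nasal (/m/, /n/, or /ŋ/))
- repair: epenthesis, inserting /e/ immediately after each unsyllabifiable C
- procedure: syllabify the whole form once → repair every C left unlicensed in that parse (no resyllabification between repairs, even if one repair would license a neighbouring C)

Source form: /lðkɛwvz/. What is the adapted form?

leðekɛweveze

Under (C)V(N), the unsyllabifiable consonants are /l/, /ð/, /w/, /v/, /z/ (only a nasal (/m/, /n/, or /ŋ/) is licensed in coda position; onsets are limited to one consonant).
Inserting the epenthetic vowel yields /l/ → /le/, /ð/ → /ðe/, /w/ → /we/, /v/ → /ve/, /z/ → /ze/.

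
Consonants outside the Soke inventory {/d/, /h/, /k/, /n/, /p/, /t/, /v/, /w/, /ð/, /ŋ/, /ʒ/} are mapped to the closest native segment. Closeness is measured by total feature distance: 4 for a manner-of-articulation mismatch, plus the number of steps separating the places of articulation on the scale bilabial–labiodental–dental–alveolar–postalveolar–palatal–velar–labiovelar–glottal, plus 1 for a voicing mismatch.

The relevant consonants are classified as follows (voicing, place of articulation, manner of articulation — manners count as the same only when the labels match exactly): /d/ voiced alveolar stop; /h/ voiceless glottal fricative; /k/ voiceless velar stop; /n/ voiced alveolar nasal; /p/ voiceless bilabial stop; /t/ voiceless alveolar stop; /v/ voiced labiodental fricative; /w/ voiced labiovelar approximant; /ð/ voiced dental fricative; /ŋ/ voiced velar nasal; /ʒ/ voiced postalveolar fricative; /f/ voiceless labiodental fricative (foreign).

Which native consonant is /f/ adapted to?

v

/v/ is closest: same manner (fricative), place distance 0 (labiodental→labiodental), voicing differs (+1); total 1. Next closest is /ð/ at distance 2.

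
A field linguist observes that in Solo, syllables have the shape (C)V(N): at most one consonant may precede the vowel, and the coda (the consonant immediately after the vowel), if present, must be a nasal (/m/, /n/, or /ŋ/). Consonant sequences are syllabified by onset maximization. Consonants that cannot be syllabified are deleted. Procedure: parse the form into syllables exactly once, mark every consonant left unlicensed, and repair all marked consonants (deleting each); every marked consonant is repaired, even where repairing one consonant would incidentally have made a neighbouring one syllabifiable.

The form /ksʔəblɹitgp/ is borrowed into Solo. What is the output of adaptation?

ʔəɹi

Under (C)V(N), the unsyllabifiable consonants are /k/, /s/, /b/, /l/, /t/, /g/, /p/ (only a nasal (/m/, /n/, or /ŋ/) is licensed in coda position; onsets are limited to one consonant).
Each unlicensed consonant is deleted: /k/, /s/, /b/, /l/, /t/, /g/, /p/.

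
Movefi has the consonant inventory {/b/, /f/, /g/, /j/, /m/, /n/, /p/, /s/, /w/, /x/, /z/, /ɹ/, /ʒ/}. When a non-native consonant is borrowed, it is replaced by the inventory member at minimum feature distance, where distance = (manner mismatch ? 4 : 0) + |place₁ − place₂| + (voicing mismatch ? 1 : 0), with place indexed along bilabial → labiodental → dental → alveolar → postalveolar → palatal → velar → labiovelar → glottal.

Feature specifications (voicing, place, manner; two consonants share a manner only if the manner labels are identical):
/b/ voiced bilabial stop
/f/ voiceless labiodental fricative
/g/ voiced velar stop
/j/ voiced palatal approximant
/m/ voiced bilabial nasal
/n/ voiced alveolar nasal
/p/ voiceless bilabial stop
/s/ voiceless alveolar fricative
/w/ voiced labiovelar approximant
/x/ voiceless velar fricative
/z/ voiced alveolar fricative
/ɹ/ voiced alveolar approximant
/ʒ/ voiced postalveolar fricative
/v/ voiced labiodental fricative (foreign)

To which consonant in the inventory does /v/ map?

f

/f/ is closest: same manner (fricative), place distance 0 (labiodental→labiodental), voicing differs (+1); total 1. Next closest is /z/ at distance 2.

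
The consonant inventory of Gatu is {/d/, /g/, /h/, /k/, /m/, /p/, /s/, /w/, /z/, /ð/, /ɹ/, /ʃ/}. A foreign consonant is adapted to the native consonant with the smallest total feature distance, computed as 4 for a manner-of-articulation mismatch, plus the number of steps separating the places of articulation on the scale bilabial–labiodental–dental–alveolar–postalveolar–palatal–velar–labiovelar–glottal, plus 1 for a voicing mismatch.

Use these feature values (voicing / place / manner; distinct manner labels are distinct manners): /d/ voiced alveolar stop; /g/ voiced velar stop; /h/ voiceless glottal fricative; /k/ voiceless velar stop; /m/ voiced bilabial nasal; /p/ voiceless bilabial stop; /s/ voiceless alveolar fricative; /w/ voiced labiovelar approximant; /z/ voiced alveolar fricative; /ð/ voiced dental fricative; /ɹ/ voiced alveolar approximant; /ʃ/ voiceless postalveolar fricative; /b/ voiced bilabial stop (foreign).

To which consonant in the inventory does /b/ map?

/p/ is closest: same manner (stop), place distance 0 (bilabial→bilabial), voicing differs (+1); total 1. Next closest is /d/ at distance 3.

p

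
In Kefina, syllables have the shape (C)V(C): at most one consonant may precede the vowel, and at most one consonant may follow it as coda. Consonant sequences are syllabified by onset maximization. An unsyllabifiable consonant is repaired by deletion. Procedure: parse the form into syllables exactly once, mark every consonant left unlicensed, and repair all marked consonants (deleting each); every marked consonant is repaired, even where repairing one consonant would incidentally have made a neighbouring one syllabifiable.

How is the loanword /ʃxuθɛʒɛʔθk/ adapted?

xuθɛʒɛʔ

Under (C)V(C), the unsyllabifiable consonants are /ʃ/, /θ/, /k/ (at most one coda consonant is licensed; onsets are limited to one consonant).
Deletion applies to /ʃ/, /θ/, /k/.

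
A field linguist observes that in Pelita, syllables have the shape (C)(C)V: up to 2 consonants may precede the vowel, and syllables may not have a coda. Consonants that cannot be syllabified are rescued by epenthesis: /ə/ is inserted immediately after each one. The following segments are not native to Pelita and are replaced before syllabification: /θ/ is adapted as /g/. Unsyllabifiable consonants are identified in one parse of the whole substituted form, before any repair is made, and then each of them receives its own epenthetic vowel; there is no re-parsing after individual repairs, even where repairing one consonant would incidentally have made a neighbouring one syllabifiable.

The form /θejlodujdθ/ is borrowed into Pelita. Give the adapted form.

Substitution: /θ/ → /g/, giving /gejlodujdg/.
The consonants /j/, /d/, /g/ cannot be parsed into a legal (C)(C)V syllable (no codas are permitted; onsets may contain at most 2 consonants).
Inserting the epenthetic vowel yields /j/ → /jə/, /d/ → /də/, /g/ → /gə/.

gejlodujədəgə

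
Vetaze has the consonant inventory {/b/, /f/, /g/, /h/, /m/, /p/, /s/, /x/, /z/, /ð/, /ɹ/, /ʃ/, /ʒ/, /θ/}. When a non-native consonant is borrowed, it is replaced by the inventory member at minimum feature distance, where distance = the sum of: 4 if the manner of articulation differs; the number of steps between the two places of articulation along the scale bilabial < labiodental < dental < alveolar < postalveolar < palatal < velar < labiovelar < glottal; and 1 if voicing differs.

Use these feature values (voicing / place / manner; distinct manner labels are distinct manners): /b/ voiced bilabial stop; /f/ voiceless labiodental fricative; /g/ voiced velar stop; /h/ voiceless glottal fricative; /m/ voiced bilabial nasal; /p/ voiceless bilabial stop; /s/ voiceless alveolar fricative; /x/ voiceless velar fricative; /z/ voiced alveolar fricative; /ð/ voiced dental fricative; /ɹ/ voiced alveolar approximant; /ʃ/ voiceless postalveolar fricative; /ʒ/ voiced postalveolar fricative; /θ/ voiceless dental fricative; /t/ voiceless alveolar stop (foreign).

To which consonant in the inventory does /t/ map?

p

/p/ is closest: same manner (stop), place distance 3 (alveolar→bilabial), same voicing; total 3. Next closest is /b/ at distance 4.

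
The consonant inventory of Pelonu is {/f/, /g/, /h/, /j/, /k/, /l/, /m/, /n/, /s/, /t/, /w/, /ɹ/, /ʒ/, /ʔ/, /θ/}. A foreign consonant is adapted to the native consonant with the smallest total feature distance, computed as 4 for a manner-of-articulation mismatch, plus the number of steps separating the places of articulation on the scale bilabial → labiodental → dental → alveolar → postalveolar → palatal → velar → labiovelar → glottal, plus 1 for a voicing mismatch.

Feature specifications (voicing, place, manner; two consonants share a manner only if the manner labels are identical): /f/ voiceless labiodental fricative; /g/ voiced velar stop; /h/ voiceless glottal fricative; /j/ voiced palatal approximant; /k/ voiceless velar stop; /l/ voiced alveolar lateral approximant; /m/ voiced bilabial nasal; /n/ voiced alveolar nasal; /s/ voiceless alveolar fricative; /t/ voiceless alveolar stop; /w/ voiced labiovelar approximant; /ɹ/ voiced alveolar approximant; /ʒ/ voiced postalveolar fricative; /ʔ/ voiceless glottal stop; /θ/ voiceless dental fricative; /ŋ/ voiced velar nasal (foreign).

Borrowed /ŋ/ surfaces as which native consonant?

n

/n/ is closest: same manner (nasal), place distance 3 (velar→alveolar), same voicing; total 3. Next closest is /g/ at distance 4.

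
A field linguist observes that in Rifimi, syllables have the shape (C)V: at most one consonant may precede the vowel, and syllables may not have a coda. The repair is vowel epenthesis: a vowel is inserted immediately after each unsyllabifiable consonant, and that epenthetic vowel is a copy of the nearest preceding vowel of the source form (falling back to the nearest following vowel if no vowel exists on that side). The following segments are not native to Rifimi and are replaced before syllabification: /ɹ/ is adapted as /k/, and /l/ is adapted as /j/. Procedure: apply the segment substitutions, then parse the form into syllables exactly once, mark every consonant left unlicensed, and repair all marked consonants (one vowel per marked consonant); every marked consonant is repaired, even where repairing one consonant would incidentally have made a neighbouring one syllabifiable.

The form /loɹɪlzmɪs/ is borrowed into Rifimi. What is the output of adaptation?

Substitution: /l/ → /j/, /ɹ/ → /k/, giving /jokɪjzmɪs/.
Syllabifying with onset maximization leaves /j/, /z/, /s/ stranded (no codas are permitted; onsets are limited to one consonant).
Each unlicensed consonant becomes the onset of a new syllable: /j/ → /jɪ/, /z/ → /zɪ/, /s/ → /sɪ/.

jokɪjɪzɪmɪsɪ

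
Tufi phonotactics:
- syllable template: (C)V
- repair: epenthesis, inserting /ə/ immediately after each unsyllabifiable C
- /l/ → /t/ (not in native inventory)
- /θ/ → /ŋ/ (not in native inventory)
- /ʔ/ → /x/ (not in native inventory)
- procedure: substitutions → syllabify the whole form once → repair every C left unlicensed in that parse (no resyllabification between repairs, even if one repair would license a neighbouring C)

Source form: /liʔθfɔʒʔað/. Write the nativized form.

Substitution: /l/ → /t/, /ʔ/ → /x/, /θ/ → /ŋ/, giving /tixŋfɔʒxað/.
The consonants /x/, /ŋ/, /ʒ/, /ð/ cannot be parsed into a legal (C)V syllable (no codas are permitted; onsets are limited to one consonant).
Inserting the epenthetic vowel yields /x/ → /xə/, /ŋ/ → /ŋə/, /ʒ/ → /ʒə/, /ð/ → /ðə/.

tixəŋəfɔʒəxaðə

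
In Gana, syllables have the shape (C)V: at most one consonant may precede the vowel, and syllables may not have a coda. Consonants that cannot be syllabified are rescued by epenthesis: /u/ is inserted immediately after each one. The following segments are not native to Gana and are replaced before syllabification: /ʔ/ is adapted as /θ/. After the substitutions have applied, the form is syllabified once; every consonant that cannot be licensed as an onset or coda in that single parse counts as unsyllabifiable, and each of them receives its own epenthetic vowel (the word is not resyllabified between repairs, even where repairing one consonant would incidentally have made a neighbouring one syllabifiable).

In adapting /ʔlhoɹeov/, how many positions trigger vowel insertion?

After substitution the input is /θlhoɹeov/.
The unsyllabifiable consonants are /θ/, /l/, /v/; each receives one epenthetic vowel.

3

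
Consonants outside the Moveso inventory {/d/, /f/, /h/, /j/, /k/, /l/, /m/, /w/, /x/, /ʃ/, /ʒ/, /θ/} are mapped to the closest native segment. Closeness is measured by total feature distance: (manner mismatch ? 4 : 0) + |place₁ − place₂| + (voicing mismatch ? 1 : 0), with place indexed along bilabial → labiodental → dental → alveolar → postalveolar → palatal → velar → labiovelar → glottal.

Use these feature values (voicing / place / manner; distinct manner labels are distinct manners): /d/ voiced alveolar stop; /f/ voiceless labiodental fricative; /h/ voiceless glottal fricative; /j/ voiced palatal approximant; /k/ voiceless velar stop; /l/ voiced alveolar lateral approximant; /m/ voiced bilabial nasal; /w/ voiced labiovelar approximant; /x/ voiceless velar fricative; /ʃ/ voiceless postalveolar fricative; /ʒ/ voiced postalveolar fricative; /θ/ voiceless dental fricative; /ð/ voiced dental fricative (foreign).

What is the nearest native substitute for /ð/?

θ

/θ/ is closest: same manner (fricative), place distance 0 (dental→dental), voicing differs (+1); total 1. Next closest is /f/ at distance 2.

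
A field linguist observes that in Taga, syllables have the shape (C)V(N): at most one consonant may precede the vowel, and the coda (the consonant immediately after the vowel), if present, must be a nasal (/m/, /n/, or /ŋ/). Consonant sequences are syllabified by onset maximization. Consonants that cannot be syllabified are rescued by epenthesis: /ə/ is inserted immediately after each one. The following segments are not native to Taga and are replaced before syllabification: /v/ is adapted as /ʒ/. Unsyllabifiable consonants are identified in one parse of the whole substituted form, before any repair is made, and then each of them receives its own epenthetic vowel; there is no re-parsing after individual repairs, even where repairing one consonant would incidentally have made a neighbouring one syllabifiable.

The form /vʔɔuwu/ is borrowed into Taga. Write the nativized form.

Substitution: /v/ → /ʒ/, giving /ʒʔɔuwu/.
Syllabifying with onset maximization leaves /ʒ/ stranded (only a nasal (/m/, /n/, or /ŋ/) is licensed in coda position; onsets are limited to one consonant).
Each unlicensed consonant becomes the onset of a new syllable: /ʒ/ → /ʒə/.

ʒəʔɔuwu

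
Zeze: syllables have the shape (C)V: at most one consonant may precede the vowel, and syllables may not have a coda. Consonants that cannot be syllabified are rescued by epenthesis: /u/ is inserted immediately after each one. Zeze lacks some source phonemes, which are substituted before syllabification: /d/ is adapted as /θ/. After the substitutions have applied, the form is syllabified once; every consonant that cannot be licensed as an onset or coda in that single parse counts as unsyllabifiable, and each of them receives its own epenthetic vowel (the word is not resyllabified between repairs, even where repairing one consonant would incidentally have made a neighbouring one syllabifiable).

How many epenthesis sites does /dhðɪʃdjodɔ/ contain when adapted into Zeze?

After substitution the input is /θhðɪʃθjoθɔ/.
The unsyllabifiable consonants are /θ/, /h/, /ʃ/, /θ/; each receives one epenthetic vowel.

4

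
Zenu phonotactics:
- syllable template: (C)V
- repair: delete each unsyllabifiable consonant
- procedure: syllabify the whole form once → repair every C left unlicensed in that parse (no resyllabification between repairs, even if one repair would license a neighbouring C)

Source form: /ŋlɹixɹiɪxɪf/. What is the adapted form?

The consonants /ŋ/, /l/, /x/, /f/ cannot be parsed into a legal (C)V syllable (no codas are permitted; onsets are limited to one consonant).
Deletion applies to /ŋ/, /l/, /x/, /f/.

ɹiɹiɪxɪ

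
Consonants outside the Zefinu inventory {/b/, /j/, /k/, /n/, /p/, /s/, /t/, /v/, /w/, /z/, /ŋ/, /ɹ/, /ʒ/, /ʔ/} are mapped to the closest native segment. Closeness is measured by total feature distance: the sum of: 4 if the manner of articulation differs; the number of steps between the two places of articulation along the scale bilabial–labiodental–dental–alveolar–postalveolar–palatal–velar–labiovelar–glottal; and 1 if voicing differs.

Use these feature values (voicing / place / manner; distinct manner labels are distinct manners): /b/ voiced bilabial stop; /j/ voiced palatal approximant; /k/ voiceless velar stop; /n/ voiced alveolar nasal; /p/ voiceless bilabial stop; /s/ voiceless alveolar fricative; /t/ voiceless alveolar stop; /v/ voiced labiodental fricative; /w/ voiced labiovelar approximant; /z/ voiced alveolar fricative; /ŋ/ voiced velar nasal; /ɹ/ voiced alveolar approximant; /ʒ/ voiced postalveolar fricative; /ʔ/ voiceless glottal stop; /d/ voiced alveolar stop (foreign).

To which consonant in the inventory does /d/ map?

t

/t/ is closest: same manner (stop), place distance 0 (alveolar→alveolar), voicing differs (+1); total 1. Next closest is /b/ at distance 3.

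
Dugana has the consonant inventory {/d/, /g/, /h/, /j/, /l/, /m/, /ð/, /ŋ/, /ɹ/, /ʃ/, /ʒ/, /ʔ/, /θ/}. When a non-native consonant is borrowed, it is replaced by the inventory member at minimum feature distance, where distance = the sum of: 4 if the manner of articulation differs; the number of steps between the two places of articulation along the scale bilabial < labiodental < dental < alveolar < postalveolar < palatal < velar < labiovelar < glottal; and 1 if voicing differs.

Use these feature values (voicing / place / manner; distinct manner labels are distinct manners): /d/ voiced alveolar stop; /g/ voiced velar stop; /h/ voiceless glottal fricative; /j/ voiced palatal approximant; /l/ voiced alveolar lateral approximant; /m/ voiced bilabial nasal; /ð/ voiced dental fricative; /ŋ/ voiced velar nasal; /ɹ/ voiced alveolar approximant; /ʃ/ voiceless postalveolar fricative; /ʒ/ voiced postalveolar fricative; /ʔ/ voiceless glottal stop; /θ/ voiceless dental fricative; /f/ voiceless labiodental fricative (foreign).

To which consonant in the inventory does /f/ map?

/θ/ is closest: same manner (fricative), place distance 1 (labiodental→dental), same voicing; total 1. Next closest is /ð/ at distance 2.

θ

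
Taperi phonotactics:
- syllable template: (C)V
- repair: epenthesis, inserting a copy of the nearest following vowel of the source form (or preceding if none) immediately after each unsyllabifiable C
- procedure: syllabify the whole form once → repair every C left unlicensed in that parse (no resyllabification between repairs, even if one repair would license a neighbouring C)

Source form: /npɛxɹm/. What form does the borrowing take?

Syllabifying with onset maximization leaves /n/, /x/, /ɹ/, /m/ stranded (no codas are permitted; onsets are limited to one consonant).
Inserting the epenthetic vowel yields /n/ → /nɛ/, /x/ → /xɛ/, /ɹ/ → /ɹɛ/, /m/ → /mɛ/.

nɛpɛxɛɹɛmɛ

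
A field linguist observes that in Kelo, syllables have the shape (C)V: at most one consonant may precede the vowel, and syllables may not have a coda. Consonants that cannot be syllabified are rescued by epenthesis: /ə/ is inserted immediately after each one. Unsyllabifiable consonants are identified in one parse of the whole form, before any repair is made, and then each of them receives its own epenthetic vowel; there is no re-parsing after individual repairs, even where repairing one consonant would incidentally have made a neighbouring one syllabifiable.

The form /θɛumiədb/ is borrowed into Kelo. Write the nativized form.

Under (C)V, the unsyllabifiable consonants are /d/, /b/ (no codas are permitted; onsets are limited to one consonant).
Epenthesis after each stranded consonant: /d/ → /də/, /b/ → /bə/.

θɛumiədəbə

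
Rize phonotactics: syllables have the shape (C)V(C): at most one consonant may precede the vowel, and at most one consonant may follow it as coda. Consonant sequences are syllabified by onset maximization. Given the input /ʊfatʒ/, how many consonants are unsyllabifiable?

1

The consonants /ʒ/ cannot be parsed into a legal (C)V(C) syllable (at most one coda consonant is licensed; onsets are limited to one consonant).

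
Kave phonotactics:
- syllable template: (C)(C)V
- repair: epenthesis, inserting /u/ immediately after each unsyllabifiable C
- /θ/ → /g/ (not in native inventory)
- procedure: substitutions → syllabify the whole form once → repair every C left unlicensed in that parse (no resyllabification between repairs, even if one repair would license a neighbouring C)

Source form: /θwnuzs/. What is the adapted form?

guwnuzusu

Substitution: /θ/ → /g/, giving /gwnuzs/.
Under (C)(C)V, the unsyllabifiable consonants are /g/, /z/, /s/ (no codas are permitted; onsets may contain at most 2 consonants).
Each unlicensed consonant becomes the onset of a new syllable: /g/ → /gu/, /z/ → /zu/, /s/ → /su/.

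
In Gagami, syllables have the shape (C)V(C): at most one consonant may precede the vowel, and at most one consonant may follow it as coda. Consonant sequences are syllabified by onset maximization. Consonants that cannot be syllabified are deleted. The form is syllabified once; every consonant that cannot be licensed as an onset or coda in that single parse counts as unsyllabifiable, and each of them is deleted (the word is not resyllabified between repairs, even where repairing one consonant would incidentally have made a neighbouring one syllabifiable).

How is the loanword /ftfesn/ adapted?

Syllabifying with onset maximization leaves /f/, /t/, /n/ stranded (at most one coda consonant is licensed; onsets are limited to one consonant).
Deleting the stranded consonants removes /f/, /t/, /n/.

fes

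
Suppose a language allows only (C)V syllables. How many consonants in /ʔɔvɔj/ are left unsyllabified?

1

Syllabifying with onset maximization leaves /j/ stranded (no codas are permitted; onsets are limited to one consonant).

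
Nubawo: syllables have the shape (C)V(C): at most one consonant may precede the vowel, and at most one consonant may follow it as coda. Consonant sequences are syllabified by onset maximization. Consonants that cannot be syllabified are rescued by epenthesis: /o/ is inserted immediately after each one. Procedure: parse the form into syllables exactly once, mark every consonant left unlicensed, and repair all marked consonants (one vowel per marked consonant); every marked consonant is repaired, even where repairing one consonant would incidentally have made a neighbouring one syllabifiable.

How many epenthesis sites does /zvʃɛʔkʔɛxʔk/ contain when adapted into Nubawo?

The unsyllabifiable consonants are /z/, /v/, /k/, /ʔ/, /k/; each receives one epenthetic vowel.

5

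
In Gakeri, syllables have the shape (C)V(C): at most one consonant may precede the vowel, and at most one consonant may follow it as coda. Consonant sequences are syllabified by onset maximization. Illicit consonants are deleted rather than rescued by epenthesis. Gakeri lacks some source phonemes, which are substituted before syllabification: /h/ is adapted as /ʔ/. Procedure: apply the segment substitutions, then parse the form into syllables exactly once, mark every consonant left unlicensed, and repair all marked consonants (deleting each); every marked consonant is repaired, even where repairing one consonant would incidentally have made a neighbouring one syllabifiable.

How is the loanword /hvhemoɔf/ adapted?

ʔemoɔf

Substitution: /h/ → /ʔ/, giving /ʔvʔemoɔf/.
Syllabifying with onset maximization leaves /ʔ/, /v/ stranded (at most one coda consonant is licensed; onsets are limited to one consonant).
Deletion applies to /ʔ/, /v/.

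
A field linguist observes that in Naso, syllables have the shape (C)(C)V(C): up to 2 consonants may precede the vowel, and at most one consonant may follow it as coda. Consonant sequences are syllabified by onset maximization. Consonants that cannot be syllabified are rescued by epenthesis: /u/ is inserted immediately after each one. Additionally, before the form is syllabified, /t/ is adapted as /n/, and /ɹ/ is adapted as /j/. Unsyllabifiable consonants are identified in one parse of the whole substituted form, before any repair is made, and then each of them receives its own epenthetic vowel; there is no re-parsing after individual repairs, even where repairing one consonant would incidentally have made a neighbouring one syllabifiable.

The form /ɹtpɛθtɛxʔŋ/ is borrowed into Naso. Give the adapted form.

junpɛθnɛxʔuŋu

Substitution: /ɹ/ → /j/, /t/ → /n/, giving /jnpɛθnɛxʔŋ/.
The consonants /j/, /ʔ/, /ŋ/ cannot be parsed into a legal (C)(C)V(C) syllable (at most one coda consonant is licensed; onsets may contain at most 2 consonants).
Inserting the epenthetic vowel yields /j/ → /ju/, /ʔ/ → /ʔu/, /ŋ/ → /ŋu/.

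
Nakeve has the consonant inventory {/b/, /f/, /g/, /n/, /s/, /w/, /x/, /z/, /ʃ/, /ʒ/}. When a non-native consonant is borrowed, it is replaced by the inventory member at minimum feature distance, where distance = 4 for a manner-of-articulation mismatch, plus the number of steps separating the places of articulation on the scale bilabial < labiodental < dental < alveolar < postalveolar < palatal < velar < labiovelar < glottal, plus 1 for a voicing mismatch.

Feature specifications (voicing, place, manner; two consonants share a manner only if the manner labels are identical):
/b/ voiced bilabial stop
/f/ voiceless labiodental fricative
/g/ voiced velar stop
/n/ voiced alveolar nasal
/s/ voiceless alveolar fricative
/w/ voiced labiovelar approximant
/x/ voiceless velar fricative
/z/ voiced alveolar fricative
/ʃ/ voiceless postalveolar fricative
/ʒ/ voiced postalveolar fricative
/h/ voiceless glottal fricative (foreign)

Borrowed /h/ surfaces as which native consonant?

x

/x/ is closest: same manner (fricative), place distance 2 (glottal→velar), same voicing; total 2. Next closest is /ʃ/ at distance 4.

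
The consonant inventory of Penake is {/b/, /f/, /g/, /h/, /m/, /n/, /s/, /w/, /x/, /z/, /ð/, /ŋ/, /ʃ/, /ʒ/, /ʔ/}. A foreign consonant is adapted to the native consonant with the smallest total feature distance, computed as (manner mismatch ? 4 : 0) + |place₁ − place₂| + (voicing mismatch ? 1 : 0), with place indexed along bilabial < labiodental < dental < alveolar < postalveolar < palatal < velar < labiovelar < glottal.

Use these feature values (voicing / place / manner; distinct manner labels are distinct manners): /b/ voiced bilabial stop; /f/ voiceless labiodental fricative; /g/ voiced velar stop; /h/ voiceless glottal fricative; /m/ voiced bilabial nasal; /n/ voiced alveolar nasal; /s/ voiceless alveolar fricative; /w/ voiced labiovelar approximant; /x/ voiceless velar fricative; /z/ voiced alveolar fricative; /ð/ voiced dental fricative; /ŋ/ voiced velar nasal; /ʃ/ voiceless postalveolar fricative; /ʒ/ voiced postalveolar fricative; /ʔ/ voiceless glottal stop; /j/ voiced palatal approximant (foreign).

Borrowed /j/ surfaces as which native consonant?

/w/ is closest: same manner (approximant), place distance 2 (palatal→labiovelar), same voicing; total 2. Next closest is /g/ at distance 5.

w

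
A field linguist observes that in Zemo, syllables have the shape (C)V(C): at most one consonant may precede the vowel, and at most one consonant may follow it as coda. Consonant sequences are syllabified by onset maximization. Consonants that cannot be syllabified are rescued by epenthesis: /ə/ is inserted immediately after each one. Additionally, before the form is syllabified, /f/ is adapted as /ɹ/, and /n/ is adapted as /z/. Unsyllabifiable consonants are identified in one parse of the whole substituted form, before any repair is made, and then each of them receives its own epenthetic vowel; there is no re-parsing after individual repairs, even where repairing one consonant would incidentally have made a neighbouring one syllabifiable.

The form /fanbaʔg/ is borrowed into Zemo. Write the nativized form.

ɹazbaʔgə

Substitution: /f/ → /ɹ/, /n/ → /z/, giving /ɹazbaʔg/.
Under (C)V(C), the unsyllabifiable consonants are /g/ (at most one coda consonant is licensed; onsets are limited to one consonant).
Inserting the epenthetic vowel yields /g/ → /gə/.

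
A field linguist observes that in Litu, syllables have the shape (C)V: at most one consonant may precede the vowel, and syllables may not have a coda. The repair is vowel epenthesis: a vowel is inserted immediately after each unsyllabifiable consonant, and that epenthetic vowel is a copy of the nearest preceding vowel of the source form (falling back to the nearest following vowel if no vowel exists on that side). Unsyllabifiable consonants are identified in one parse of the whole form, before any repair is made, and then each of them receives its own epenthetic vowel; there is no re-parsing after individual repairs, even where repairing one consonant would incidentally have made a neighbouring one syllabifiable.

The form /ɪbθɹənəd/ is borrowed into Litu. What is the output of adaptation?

ɪbɪθɪɹənədə

Syllabifying with onset maximization leaves /b/, /θ/, /d/ stranded (no codas are permitted; onsets are limited to one consonant).
Each unlicensed consonant becomes the onset of a new syllable: /b/ → /bɪ/, /θ/ → /θɪ/, /d/ → /də/.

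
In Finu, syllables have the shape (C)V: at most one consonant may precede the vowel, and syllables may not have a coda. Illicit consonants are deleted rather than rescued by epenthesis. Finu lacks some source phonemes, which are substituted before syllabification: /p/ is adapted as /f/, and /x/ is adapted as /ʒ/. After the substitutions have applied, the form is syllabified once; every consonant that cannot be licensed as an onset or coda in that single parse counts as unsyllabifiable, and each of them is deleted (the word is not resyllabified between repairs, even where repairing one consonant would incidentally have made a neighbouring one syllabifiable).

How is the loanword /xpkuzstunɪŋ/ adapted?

Substitution: /x/ → /ʒ/, /p/ → /f/, giving /ʒfkuzstunɪŋ/.
Syllabifying with onset maximization leaves /ʒ/, /f/, /z/, /s/, /ŋ/ stranded (no codas are permitted; onsets are limited to one consonant).
Deleting the stranded consonants removes /ʒ/, /f/, /z/, /s/, /ŋ/.

kutunɪ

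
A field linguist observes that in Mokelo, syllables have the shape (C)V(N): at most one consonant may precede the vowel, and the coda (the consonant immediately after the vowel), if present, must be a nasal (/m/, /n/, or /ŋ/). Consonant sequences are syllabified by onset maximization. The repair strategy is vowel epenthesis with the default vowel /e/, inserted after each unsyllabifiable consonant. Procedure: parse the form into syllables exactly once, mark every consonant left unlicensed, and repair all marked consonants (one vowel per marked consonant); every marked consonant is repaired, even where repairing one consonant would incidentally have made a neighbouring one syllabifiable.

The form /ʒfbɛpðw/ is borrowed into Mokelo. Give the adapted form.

ʒefebɛpeðewe

The consonants /ʒ/, /f/, /p/, /ð/, /w/ cannot be parsed into a legal (C)V(N) syllable (only a nasal (/m/, /n/, or /ŋ/) is licensed in coda position; onsets are limited to one consonant).
Inserting the epenthetic vowel yields /ʒ/ → /ʒe/, /f/ → /fe/, /p/ → /pe/, /ð/ → /ðe/, /w/ → /we/.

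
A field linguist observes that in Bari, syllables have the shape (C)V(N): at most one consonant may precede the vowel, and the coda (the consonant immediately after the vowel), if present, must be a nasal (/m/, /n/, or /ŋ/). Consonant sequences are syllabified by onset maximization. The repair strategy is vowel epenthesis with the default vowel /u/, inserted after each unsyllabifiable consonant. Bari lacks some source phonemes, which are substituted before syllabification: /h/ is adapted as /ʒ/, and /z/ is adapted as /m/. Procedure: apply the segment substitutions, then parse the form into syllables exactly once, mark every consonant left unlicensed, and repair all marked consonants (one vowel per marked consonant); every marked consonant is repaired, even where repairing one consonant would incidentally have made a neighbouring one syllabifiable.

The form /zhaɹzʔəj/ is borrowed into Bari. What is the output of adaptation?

Substitution: /z/ → /m/, /h/ → /ʒ/, giving /mʒaɹmʔəj/.
Under (C)V(N), the unsyllabifiable consonants are /m/, /ɹ/, /m/, /j/ (only a nasal (/m/, /n/, or /ŋ/) is licensed in coda position; onsets are limited to one consonant).
Inserting the epenthetic vowel yields /m/ → /mu/, /ɹ/ → /ɹu/, /m/ → /mu/, /j/ → /ju/.

muʒaɹumuʔəju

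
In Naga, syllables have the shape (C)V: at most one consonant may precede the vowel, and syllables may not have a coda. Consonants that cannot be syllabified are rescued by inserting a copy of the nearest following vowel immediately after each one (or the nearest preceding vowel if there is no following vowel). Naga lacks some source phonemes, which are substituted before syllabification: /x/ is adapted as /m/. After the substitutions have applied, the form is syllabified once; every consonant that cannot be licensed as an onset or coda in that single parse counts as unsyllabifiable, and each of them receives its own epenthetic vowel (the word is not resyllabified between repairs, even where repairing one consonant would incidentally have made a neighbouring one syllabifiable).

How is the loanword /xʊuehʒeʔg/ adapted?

Substitution: /x/ → /m/, giving /mʊuehʒeʔg/.
Under (C)V, the unsyllabifiable consonants are /h/, /ʔ/, /g/ (no codas are permitted; onsets are limited to one consonant).
Epenthesis after each stranded consonant: /h/ → /he/, /ʔ/ → /ʔe/, /g/ → /ge/.

mʊueheʒeʔege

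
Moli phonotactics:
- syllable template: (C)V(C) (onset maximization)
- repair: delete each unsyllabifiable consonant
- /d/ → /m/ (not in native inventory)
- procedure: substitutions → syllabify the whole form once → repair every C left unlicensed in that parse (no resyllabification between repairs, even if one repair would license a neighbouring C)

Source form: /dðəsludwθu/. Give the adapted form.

Substitution: /d/ → /m/, giving /mðəslumwθu/.
The consonants /m/, /w/ cannot be parsed into a legal (C)V(C) syllable (at most one coda consonant is licensed; onsets are limited to one consonant).
Each unlicensed consonant is deleted: /m/, /w/.

ðəslumθu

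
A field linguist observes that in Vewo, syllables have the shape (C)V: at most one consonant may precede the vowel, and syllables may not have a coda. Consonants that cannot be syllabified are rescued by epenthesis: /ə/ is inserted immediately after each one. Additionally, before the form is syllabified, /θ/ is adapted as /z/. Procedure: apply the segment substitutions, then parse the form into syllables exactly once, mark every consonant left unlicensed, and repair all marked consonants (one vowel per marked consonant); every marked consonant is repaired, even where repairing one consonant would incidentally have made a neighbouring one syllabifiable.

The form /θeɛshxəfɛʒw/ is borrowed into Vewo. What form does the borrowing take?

zeɛsəhəxəfɛʒəwə

Substitution: /θ/ → /z/, giving /zeɛshxəfɛʒw/.
The consonants /s/, /h/, /ʒ/, /w/ cannot be parsed into a legal (C)V syllable (no codas are permitted; onsets are limited to one consonant).
Epenthesis after each stranded consonant: /s/ → /sə/, /h/ → /hə/, /ʒ/ → /ʒə/, /w/ → /wə/.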